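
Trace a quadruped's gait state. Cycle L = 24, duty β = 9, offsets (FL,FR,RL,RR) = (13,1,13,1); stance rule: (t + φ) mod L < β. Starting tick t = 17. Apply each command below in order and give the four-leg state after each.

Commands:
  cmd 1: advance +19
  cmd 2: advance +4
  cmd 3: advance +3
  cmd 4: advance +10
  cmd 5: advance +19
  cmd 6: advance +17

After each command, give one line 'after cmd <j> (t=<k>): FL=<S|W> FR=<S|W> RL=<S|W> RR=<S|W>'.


after cmd 1 (t=36): FL=S FR=W RL=S RR=W
after cmd 2 (t=40): FL=S FR=W RL=S RR=W
after cmd 3 (t=43): FL=S FR=W RL=S RR=W
after cmd 4 (t=53): FL=W FR=S RL=W RR=S
after cmd 5 (t=72): FL=W FR=S RL=W RR=S
after cmd 6 (t=89): FL=S FR=W RL=S RR=W

start t=17: FL=S FR=W RL=S RR=W
cmd 1: advance +19 → t=36, phase=(1,13,1,13) → FL=S FR=W RL=S RR=W
cmd 2: advance +4 → t=40, phase=(5,17,5,17) → FL=S FR=W RL=S RR=W
cmd 3: advance +3 → t=43, phase=(8,20,8,20) → FL=S FR=W RL=S RR=W
cmd 4: advance +10 → t=53, phase=(18,6,18,6) → FL=W FR=S RL=W RR=S
cmd 5: advance +19 → t=72, phase=(13,1,13,1) → FL=W FR=S RL=W RR=S
cmd 6: advance +17 → t=89, phase=(6,18,6,18) → FL=S FR=W RL=S RR=W


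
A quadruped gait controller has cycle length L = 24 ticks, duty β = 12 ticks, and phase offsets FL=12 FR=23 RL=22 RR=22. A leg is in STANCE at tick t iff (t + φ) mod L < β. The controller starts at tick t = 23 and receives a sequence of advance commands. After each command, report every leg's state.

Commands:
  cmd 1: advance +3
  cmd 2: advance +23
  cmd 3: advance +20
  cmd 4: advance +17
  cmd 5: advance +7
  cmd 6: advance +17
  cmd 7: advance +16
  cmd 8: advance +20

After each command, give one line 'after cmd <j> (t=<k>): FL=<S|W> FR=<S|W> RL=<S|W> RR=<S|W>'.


after cmd 1 (t=26): FL=W FR=S RL=S RR=S
after cmd 2 (t=49): FL=W FR=S RL=W RR=W
after cmd 3 (t=69): FL=S FR=W RL=W RR=W
after cmd 4 (t=86): FL=S FR=W RL=W RR=W
after cmd 5 (t=93): FL=S FR=W RL=W RR=W
after cmd 6 (t=110): FL=S FR=W RL=W RR=W
after cmd 7 (t=126): FL=W FR=S RL=S RR=S
after cmd 8 (t=146): FL=W FR=S RL=S RR=S

start t=23: FL=S FR=W RL=W RR=W
cmd 1: advance +3 → t=26, phase=(14,1,0,0) → FL=W FR=S RL=S RR=S
cmd 2: advance +23 → t=49, phase=(13,0,23,23) → FL=W FR=S RL=W RR=W
cmd 3: advance +20 → t=69, phase=(9,20,19,19) → FL=S FR=W RL=W RR=W
cmd 4: advance +17 → t=86, phase=(2,13,12,12) → FL=S FR=W RL=W RR=W
cmd 5: advance +7 → t=93, phase=(9,20,19,19) → FL=S FR=W RL=W RR=W
cmd 6: advance +17 → t=110, phase=(2,13,12,12) → FL=S FR=W RL=W RR=W
cmd 7: advance +16 → t=126, phase=(18,5,4,4) → FL=W FR=S RL=S RR=S
cmd 8: advance +20 → t=146, phase=(14,1,0,0) → FL=W FR=S RL=S RR=S


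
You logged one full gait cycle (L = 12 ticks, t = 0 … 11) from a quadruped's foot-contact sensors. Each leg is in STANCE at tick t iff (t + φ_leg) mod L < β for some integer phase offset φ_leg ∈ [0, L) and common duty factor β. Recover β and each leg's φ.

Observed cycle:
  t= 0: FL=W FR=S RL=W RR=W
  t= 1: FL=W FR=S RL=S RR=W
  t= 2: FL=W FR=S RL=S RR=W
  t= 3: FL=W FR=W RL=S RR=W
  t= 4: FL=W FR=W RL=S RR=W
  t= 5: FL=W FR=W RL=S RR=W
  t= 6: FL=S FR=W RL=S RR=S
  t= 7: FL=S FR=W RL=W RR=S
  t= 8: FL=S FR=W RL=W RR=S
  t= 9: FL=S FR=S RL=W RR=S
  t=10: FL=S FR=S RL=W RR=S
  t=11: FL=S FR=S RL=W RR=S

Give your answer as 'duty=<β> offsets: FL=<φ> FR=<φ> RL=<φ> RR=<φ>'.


duty β = stance ticks per leg = 6
FL: stance ticks = 6; W→S at t=6 → φ=6
FR: stance ticks = 6; W→S at t=9 → φ=3
RL: stance ticks = 6; W→S at t=1 → φ=11
RR: stance ticks = 6; W→S at t=6 → φ=6

duty=6 offsets: FL=6 FR=3 RL=11 RR=6


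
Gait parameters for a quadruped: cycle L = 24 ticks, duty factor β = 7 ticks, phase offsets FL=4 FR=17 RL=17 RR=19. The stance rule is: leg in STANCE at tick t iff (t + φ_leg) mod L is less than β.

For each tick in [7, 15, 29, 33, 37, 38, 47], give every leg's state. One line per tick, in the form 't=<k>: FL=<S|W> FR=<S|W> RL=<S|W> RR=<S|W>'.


t=7: FL=W FR=S RL=S RR=S
t=15: FL=W FR=W RL=W RR=W
t=29: FL=W FR=W RL=W RR=S
t=33: FL=W FR=S RL=S RR=S
t=37: FL=W FR=S RL=S RR=W
t=38: FL=W FR=W RL=W RR=W
t=47: FL=S FR=W RL=W RR=W

t=7: phase=(11,0,0,2) vs β=7 → FL=W FR=S RL=S RR=S
t=15: phase=(19,8,8,10) vs β=7 → FL=W FR=W RL=W RR=W
t=29: phase=(9,22,22,0) vs β=7 → FL=W FR=W RL=W RR=S
t=33: phase=(13,2,2,4) vs β=7 → FL=W FR=S RL=S RR=S
t=37: phase=(17,6,6,8) vs β=7 → FL=W FR=S RL=S RR=W
t=38: phase=(18,7,7,9) vs β=7 → FL=W FR=W RL=W RR=W
t=47: phase=(3,16,16,18) vs β=7 → FL=S FR=W RL=W RR=W


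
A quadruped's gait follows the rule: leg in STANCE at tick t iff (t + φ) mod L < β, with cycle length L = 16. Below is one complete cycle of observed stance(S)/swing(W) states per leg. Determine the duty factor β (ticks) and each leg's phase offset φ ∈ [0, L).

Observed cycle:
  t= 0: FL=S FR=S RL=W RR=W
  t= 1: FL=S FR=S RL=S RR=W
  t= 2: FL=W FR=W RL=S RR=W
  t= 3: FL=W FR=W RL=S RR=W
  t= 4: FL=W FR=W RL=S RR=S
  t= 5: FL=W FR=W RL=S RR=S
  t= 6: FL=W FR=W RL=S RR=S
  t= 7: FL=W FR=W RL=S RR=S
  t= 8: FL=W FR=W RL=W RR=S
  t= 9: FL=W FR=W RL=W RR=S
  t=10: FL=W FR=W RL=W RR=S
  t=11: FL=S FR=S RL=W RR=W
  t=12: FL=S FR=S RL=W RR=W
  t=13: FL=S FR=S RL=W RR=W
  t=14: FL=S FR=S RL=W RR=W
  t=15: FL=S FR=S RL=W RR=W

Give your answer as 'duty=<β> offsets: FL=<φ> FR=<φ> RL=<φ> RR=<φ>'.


duty β = stance ticks per leg = 7
FL: stance ticks = 7; W→S at t=11 → φ=5
FR: stance ticks = 7; W→S at t=11 → φ=5
RL: stance ticks = 7; W→S at t=1 → φ=15
RR: stance ticks = 7; W→S at t=4 → φ=12

duty=7 offsets: FL=5 FR=5 RL=15 RR=12


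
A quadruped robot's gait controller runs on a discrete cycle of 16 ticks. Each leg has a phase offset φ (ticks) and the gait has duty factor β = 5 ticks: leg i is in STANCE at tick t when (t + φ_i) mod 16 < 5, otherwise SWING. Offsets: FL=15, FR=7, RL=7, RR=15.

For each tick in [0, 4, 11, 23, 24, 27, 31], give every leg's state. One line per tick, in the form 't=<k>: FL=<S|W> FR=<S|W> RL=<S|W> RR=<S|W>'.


t=0: FL=W FR=W RL=W RR=W
t=4: FL=S FR=W RL=W RR=S
t=11: FL=W FR=S RL=S RR=W
t=23: FL=W FR=W RL=W RR=W
t=24: FL=W FR=W RL=W RR=W
t=27: FL=W FR=S RL=S RR=W
t=31: FL=W FR=W RL=W RR=W

t=0: phase=(15,7,7,15) vs β=5 → FL=W FR=W RL=W RR=W
t=4: phase=(3,11,11,3) vs β=5 → FL=S FR=W RL=W RR=S
t=11: phase=(10,2,2,10) vs β=5 → FL=W FR=S RL=S RR=W
t=23: phase=(6,14,14,6) vs β=5 → FL=W FR=W RL=W RR=W
t=24: phase=(7,15,15,7) vs β=5 → FL=W FR=W RL=W RR=W
t=27: phase=(10,2,2,10) vs β=5 → FL=W FR=S RL=S RR=W
t=31: phase=(14,6,6,14) vs β=5 → FL=W FR=W RL=W RR=W


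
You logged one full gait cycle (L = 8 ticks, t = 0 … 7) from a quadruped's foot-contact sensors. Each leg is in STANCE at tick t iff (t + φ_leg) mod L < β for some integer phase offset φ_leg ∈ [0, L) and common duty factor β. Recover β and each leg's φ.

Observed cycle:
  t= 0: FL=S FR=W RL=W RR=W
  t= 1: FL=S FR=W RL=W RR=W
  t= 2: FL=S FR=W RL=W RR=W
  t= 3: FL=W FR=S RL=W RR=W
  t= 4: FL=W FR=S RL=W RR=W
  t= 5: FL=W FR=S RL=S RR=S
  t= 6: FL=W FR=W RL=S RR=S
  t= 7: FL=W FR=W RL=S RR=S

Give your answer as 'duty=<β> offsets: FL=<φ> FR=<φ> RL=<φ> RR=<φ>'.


duty β = stance ticks per leg = 3
FL: stance ticks = 3; W→S at t=0 → φ=0
FR: stance ticks = 3; W→S at t=3 → φ=5
RL: stance ticks = 3; W→S at t=5 → φ=3
RR: stance ticks = 3; W→S at t=5 → φ=3

duty=3 offsets: FL=0 FR=5 RL=3 RR=3


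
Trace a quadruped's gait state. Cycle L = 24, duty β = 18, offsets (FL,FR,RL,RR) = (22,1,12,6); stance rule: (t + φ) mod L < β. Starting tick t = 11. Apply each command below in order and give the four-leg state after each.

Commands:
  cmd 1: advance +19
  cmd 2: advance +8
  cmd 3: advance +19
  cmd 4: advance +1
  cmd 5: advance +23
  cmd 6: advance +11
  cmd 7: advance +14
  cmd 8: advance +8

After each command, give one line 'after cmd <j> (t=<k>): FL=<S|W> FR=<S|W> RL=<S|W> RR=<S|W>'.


after cmd 1 (t=30): FL=S FR=S RL=W RR=S
after cmd 2 (t=38): FL=S FR=S RL=S RR=W
after cmd 3 (t=57): FL=S FR=S RL=W RR=S
after cmd 4 (t=58): FL=S FR=S RL=W RR=S
after cmd 5 (t=81): FL=S FR=S RL=W RR=S
after cmd 6 (t=92): FL=W FR=W RL=S RR=S
after cmd 7 (t=106): FL=S FR=S RL=W RR=S
after cmd 8 (t=114): FL=S FR=W RL=S RR=S

start t=11: FL=S FR=S RL=W RR=S
cmd 1: advance +19 → t=30, phase=(4,7,18,12) → FL=S FR=S RL=W RR=S
cmd 2: advance +8 → t=38, phase=(12,15,2,20) → FL=S FR=S RL=S RR=W
cmd 3: advance +19 → t=57, phase=(7,10,21,15) → FL=S FR=S RL=W RR=S
cmd 4: advance +1 → t=58, phase=(8,11,22,16) → FL=S FR=S RL=W RR=S
cmd 5: advance +23 → t=81, phase=(7,10,21,15) → FL=S FR=S RL=W RR=S
cmd 6: advance +11 → t=92, phase=(18,21,8,2) → FL=W FR=W RL=S RR=S
cmd 7: advance +14 → t=106, phase=(8,11,22,16) → FL=S FR=S RL=W RR=S
cmd 8: advance +8 → t=114, phase=(16,19,6,0) → FL=S FR=W RL=S RR=S


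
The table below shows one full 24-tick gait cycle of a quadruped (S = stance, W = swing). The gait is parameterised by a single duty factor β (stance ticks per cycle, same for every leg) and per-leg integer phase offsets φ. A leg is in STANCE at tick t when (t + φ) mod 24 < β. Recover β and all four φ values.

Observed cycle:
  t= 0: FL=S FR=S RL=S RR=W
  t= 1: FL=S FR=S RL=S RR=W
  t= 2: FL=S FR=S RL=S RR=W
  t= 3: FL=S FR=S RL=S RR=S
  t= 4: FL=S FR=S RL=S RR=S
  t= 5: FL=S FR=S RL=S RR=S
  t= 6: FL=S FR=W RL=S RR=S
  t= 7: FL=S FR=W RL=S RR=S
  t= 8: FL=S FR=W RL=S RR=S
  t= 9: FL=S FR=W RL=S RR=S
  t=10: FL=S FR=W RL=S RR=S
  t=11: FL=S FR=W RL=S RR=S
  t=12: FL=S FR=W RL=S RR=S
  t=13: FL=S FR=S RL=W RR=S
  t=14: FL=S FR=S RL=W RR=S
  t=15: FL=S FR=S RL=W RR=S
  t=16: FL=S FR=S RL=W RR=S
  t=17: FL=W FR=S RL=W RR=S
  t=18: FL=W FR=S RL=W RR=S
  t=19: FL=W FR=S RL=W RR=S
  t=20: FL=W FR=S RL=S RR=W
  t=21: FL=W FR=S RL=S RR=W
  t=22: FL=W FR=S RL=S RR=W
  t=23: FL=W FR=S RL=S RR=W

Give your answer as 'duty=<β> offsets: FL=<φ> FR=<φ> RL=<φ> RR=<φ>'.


duty β = stance ticks per leg = 17
FL: stance ticks = 17; W→S at t=0 → φ=0
FR: stance ticks = 17; W→S at t=13 → φ=11
RL: stance ticks = 17; W→S at t=20 → φ=4
RR: stance ticks = 17; W→S at t=3 → φ=21

duty=17 offsets: FL=0 FR=11 RL=4 RR=21


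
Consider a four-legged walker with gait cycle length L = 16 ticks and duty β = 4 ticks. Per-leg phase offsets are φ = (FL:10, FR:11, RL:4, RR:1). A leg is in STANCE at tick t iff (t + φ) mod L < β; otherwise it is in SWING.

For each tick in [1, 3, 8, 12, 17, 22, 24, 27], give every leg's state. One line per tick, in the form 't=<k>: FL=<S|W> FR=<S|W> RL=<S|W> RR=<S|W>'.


t=1: phase=(11,12,5,2) vs β=4 → FL=W FR=W RL=W RR=S
t=3: phase=(13,14,7,4) vs β=4 → FL=W FR=W RL=W RR=W
t=8: phase=(2,3,12,9) vs β=4 → FL=S FR=S RL=W RR=W
t=12: phase=(6,7,0,13) vs β=4 → FL=W FR=W RL=S RR=W
t=17: phase=(11,12,5,2) vs β=4 → FL=W FR=W RL=W RR=S
t=22: phase=(0,1,10,7) vs β=4 → FL=S FR=S RL=W RR=W
t=24: phase=(2,3,12,9) vs β=4 → FL=S FR=S RL=W RR=W
t=27: phase=(5,6,15,12) vs β=4 → FL=W FR=W RL=W RR=W

t=1: FL=W FR=W RL=W RR=S
t=3: FL=W FR=W RL=W RR=W
t=8: FL=S FR=S RL=W RR=W
t=12: FL=W FR=W RL=S RR=W
t=17: FL=W FR=W RL=W RR=S
t=22: FL=S FR=S RL=W RR=W
t=24: FL=S FR=S RL=W RR=W
t=27: FL=W FR=W RL=W RR=W


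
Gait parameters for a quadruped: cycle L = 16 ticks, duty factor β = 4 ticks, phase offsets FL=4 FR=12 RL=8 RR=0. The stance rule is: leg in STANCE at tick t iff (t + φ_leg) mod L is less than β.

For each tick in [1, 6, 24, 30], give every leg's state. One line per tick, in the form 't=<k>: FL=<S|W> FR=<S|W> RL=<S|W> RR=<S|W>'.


t=1: FL=W FR=W RL=W RR=S
t=6: FL=W FR=S RL=W RR=W
t=24: FL=W FR=W RL=S RR=W
t=30: FL=S FR=W RL=W RR=W

t=1: phase=(5,13,9,1) vs β=4 → FL=W FR=W RL=W RR=S
t=6: phase=(10,2,14,6) vs β=4 → FL=W FR=S RL=W RR=W
t=24: phase=(12,4,0,8) vs β=4 → FL=W FR=W RL=S RR=W
t=30: phase=(2,10,6,14) vs β=4 → FL=S FR=W RL=W RR=W


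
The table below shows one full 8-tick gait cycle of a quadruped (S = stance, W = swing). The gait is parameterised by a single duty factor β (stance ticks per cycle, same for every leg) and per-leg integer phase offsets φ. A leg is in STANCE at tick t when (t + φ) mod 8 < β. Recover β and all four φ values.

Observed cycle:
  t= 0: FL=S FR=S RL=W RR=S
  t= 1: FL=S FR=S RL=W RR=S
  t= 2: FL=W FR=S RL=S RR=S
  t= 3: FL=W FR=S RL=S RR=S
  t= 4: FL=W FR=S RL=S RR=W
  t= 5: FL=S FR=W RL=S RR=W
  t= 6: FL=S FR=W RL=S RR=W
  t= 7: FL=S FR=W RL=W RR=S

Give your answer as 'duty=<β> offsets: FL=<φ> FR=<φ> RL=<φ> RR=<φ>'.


duty β = stance ticks per leg = 5
FL: stance ticks = 5; W→S at t=5 → φ=3
FR: stance ticks = 5; W→S at t=0 → φ=0
RL: stance ticks = 5; W→S at t=2 → φ=6
RR: stance ticks = 5; W→S at t=7 → φ=1

duty=5 offsets: FL=3 FR=0 RL=6 RR=1


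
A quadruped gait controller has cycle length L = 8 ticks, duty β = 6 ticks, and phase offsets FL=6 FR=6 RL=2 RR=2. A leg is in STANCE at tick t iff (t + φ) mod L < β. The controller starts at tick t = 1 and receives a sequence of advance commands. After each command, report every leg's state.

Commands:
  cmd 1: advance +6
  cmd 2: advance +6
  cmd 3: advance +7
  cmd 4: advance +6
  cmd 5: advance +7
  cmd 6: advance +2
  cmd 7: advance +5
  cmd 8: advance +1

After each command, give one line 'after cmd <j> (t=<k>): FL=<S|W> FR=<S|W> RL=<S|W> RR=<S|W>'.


after cmd 1 (t=7): FL=S FR=S RL=S RR=S
after cmd 2 (t=13): FL=S FR=S RL=W RR=W
after cmd 3 (t=20): FL=S FR=S RL=W RR=W
after cmd 4 (t=26): FL=S FR=S RL=S RR=S
after cmd 5 (t=33): FL=W FR=W RL=S RR=S
after cmd 6 (t=35): FL=S FR=S RL=S RR=S
after cmd 7 (t=40): FL=W FR=W RL=S RR=S
after cmd 8 (t=41): FL=W FR=W RL=S RR=S

start t=1: FL=W FR=W RL=S RR=S
cmd 1: advance +6 → t=7, phase=(5,5,1,1) → FL=S FR=S RL=S RR=S
cmd 2: advance +6 → t=13, phase=(3,3,7,7) → FL=S FR=S RL=W RR=W
cmd 3: advance +7 → t=20, phase=(2,2,6,6) → FL=S FR=S RL=W RR=W
cmd 4: advance +6 → t=26, phase=(0,0,4,4) → FL=S FR=S RL=S RR=S
cmd 5: advance +7 → t=33, phase=(7,7,3,3) → FL=W FR=W RL=S RR=S
cmd 6: advance +2 → t=35, phase=(1,1,5,5) → FL=S FR=S RL=S RR=S
cmd 7: advance +5 → t=40, phase=(6,6,2,2) → FL=W FR=W RL=S RR=S
cmd 8: advance +1 → t=41, phase=(7,7,3,3) → FL=W FR=W RL=S RR=S


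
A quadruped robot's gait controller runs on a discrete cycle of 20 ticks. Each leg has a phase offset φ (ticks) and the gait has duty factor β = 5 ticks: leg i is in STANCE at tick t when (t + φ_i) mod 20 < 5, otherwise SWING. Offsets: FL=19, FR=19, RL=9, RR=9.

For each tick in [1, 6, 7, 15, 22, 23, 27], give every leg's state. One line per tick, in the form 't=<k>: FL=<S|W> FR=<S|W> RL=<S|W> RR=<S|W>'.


t=1: phase=(0,0,10,10) vs β=5 → FL=S FR=S RL=W RR=W
t=6: phase=(5,5,15,15) vs β=5 → FL=W FR=W RL=W RR=W
t=7: phase=(6,6,16,16) vs β=5 → FL=W FR=W RL=W RR=W
t=15: phase=(14,14,4,4) vs β=5 → FL=W FR=W RL=S RR=S
t=22: phase=(1,1,11,11) vs β=5 → FL=S FR=S RL=W RR=W
t=23: phase=(2,2,12,12) vs β=5 → FL=S FR=S RL=W RR=W
t=27: phase=(6,6,16,16) vs β=5 → FL=W FR=W RL=W RR=W

t=1: FL=S FR=S RL=W RR=W
t=6: FL=W FR=W RL=W RR=W
t=7: FL=W FR=W RL=W RR=W
t=15: FL=W FR=W RL=S RR=S
t=22: FL=S FR=S RL=W RR=W
t=23: FL=S FR=S RL=W RR=W
t=27: FL=W FR=W RL=W RR=W


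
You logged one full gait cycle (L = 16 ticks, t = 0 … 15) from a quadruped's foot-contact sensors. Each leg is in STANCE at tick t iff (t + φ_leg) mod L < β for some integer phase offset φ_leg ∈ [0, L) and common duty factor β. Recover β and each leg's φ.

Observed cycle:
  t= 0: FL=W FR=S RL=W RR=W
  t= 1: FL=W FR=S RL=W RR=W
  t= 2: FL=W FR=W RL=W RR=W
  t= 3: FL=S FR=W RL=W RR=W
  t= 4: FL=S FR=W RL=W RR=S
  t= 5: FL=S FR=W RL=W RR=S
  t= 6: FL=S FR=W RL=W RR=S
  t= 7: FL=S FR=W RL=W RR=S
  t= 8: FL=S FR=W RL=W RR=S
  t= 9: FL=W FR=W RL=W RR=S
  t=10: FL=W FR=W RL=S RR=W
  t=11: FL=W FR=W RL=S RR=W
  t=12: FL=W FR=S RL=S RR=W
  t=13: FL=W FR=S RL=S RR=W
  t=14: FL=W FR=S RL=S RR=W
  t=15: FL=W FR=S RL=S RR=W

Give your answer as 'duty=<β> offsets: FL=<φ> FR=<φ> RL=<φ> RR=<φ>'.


duty=6 offsets: FL=13 FR=4 RL=6 RR=12

duty β = stance ticks per leg = 6
FL: stance ticks = 6; W→S at t=3 → φ=13
FR: stance ticks = 6; W→S at t=12 → φ=4
RL: stance ticks = 6; W→S at t=10 → φ=6
RR: stance ticks = 6; W→S at t=4 → φ=12


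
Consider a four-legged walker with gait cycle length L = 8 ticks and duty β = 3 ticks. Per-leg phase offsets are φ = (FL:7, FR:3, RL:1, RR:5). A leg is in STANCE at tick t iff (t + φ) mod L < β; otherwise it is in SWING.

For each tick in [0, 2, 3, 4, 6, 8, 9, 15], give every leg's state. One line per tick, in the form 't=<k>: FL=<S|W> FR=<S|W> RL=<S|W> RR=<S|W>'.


t=0: phase=(7,3,1,5) vs β=3 → FL=W FR=W RL=S RR=W
t=2: phase=(1,5,3,7) vs β=3 → FL=S FR=W RL=W RR=W
t=3: phase=(2,6,4,0) vs β=3 → FL=S FR=W RL=W RR=S
t=4: phase=(3,7,5,1) vs β=3 → FL=W FR=W RL=W RR=S
t=6: phase=(5,1,7,3) vs β=3 → FL=W FR=S RL=W RR=W
t=8: phase=(7,3,1,5) vs β=3 → FL=W FR=W RL=S RR=W
t=9: phase=(0,4,2,6) vs β=3 → FL=S FR=W RL=S RR=W
t=15: phase=(6,2,0,4) vs β=3 → FL=W FR=S RL=S RR=W

t=0: FL=W FR=W RL=S RR=W
t=2: FL=S FR=W RL=W RR=W
t=3: FL=S FR=W RL=W RR=S
t=4: FL=W FR=W RL=W RR=S
t=6: FL=W FR=S RL=W RR=W
t=8: FL=W FR=W RL=S RR=W
t=9: FL=S FR=W RL=S RR=W
t=15: FL=W FR=S RL=S RR=W


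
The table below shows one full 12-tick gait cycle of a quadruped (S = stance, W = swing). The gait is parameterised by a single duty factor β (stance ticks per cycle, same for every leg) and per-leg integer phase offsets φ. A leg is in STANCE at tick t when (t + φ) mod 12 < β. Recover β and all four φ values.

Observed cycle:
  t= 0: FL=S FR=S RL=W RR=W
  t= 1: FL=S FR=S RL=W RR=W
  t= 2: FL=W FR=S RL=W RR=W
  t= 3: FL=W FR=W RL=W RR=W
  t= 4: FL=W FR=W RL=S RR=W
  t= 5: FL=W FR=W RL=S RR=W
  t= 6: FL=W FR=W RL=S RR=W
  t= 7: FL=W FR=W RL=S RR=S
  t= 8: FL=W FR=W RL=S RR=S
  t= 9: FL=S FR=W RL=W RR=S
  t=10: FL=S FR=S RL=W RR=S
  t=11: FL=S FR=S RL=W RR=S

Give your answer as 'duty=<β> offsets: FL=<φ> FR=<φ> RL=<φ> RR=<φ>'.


duty β = stance ticks per leg = 5
FL: stance ticks = 5; W→S at t=9 → φ=3
FR: stance ticks = 5; W→S at t=10 → φ=2
RL: stance ticks = 5; W→S at t=4 → φ=8
RR: stance ticks = 5; W→S at t=7 → φ=5

duty=5 offsets: FL=3 FR=2 RL=8 RR=5


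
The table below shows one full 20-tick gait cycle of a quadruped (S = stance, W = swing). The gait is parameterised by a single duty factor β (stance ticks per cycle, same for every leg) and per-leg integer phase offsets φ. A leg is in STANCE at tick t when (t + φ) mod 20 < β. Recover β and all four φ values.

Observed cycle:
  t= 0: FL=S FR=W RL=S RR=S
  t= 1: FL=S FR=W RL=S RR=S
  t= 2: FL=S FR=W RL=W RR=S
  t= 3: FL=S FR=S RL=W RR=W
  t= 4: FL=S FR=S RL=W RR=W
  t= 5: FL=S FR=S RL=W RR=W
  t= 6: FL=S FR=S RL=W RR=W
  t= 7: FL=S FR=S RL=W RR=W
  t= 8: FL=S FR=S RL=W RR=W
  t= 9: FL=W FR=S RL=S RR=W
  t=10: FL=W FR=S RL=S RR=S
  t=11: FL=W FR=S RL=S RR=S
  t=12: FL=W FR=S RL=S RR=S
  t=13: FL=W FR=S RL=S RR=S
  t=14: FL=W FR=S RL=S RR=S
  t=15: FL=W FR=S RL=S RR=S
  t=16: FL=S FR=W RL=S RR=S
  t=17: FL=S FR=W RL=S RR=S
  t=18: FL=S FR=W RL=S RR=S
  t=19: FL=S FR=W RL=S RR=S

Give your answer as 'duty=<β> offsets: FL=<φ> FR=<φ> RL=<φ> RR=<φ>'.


duty β = stance ticks per leg = 13
FL: stance ticks = 13; W→S at t=16 → φ=4
FR: stance ticks = 13; W→S at t=3 → φ=17
RL: stance ticks = 13; W→S at t=9 → φ=11
RR: stance ticks = 13; W→S at t=10 → φ=10

duty=13 offsets: FL=4 FR=17 RL=11 RR=10


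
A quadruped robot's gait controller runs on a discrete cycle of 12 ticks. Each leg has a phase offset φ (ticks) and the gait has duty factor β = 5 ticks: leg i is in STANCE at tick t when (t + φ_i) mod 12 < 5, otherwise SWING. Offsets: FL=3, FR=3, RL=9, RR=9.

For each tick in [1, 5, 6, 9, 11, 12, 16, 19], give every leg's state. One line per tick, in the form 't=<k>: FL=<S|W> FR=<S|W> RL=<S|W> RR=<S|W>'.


t=1: phase=(4,4,10,10) vs β=5 → FL=S FR=S RL=W RR=W
t=5: phase=(8,8,2,2) vs β=5 → FL=W FR=W RL=S RR=S
t=6: phase=(9,9,3,3) vs β=5 → FL=W FR=W RL=S RR=S
t=9: phase=(0,0,6,6) vs β=5 → FL=S FR=S RL=W RR=W
t=11: phase=(2,2,8,8) vs β=5 → FL=S FR=S RL=W RR=W
t=12: phase=(3,3,9,9) vs β=5 → FL=S FR=S RL=W RR=W
t=16: phase=(7,7,1,1) vs β=5 → FL=W FR=W RL=S RR=S
t=19: phase=(10,10,4,4) vs β=5 → FL=W FR=W RL=S RR=S

t=1: FL=S FR=S RL=W RR=W
t=5: FL=W FR=W RL=S RR=S
t=6: FL=W FR=W RL=S RR=S
t=9: FL=S FR=S RL=W RR=W
t=11: FL=S FR=S RL=W RR=W
t=12: FL=S FR=S RL=W RR=W
t=16: FL=W FR=W RL=S RR=S
t=19: FL=W FR=W RL=S RR=S


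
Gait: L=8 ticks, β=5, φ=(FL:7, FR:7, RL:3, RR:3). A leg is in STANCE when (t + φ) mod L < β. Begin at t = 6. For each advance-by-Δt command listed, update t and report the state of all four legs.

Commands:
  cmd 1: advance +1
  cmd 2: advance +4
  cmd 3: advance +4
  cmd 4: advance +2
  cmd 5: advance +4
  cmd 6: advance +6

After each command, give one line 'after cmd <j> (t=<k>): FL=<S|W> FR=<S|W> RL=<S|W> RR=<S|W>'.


after cmd 1 (t=7): FL=W FR=W RL=S RR=S
after cmd 2 (t=11): FL=S FR=S RL=W RR=W
after cmd 3 (t=15): FL=W FR=W RL=S RR=S
after cmd 4 (t=17): FL=S FR=S RL=S RR=S
after cmd 5 (t=21): FL=S FR=S RL=S RR=S
after cmd 6 (t=27): FL=S FR=S RL=W RR=W

start t=6: FL=W FR=W RL=S RR=S
cmd 1: advance +1 → t=7, phase=(6,6,2,2) → FL=W FR=W RL=S RR=S
cmd 2: advance +4 → t=11, phase=(2,2,6,6) → FL=S FR=S RL=W RR=W
cmd 3: advance +4 → t=15, phase=(6,6,2,2) → FL=W FR=W RL=S RR=S
cmd 4: advance +2 → t=17, phase=(0,0,4,4) → FL=S FR=S RL=S RR=S
cmd 5: advance +4 → t=21, phase=(4,4,0,0) → FL=S FR=S RL=S RR=S
cmd 6: advance +6 → t=27, phase=(2,2,6,6) → FL=S FR=S RL=W RR=W


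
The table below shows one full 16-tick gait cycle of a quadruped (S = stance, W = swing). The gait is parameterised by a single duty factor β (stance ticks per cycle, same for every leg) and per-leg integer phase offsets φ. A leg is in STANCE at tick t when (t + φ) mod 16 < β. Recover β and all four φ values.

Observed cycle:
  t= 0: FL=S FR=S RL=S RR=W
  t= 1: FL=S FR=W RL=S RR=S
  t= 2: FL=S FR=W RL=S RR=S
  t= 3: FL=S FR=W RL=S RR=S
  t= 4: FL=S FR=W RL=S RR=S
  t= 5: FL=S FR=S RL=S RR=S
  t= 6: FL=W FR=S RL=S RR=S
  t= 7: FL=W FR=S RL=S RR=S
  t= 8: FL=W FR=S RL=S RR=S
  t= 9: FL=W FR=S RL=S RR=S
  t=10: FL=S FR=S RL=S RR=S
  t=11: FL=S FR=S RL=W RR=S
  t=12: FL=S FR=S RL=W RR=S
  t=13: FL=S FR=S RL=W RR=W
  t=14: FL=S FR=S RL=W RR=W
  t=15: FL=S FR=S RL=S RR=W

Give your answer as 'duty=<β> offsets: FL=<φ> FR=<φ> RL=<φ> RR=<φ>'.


duty=12 offsets: FL=6 FR=11 RL=1 RR=15

duty β = stance ticks per leg = 12
FL: stance ticks = 12; W→S at t=10 → φ=6
FR: stance ticks = 12; W→S at t=5 → φ=11
RL: stance ticks = 12; W→S at t=15 → φ=1
RR: stance ticks = 12; W→S at t=1 → φ=15


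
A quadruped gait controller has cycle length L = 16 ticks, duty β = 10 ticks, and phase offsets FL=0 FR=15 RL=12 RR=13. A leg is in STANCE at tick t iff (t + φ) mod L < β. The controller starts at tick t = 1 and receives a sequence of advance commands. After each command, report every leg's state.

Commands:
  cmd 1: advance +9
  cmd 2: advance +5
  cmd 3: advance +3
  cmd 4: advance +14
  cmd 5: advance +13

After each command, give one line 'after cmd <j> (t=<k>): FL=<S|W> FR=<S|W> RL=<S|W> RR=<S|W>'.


after cmd 1 (t=10): FL=W FR=S RL=S RR=S
after cmd 2 (t=15): FL=W FR=W RL=W RR=W
after cmd 3 (t=18): FL=S FR=S RL=W RR=W
after cmd 4 (t=32): FL=S FR=W RL=W RR=W
after cmd 5 (t=45): FL=W FR=W RL=S RR=W

start t=1: FL=S FR=S RL=W RR=W
cmd 1: advance +9 → t=10, phase=(10,9,6,7) → FL=W FR=S RL=S RR=S
cmd 2: advance +5 → t=15, phase=(15,14,11,12) → FL=W FR=W RL=W RR=W
cmd 3: advance +3 → t=18, phase=(2,1,14,15) → FL=S FR=S RL=W RR=W
cmd 4: advance +14 → t=32, phase=(0,15,12,13) → FL=S FR=W RL=W RR=W
cmd 5: advance +13 → t=45, phase=(13,12,9,10) → FL=W FR=W RL=S RR=W


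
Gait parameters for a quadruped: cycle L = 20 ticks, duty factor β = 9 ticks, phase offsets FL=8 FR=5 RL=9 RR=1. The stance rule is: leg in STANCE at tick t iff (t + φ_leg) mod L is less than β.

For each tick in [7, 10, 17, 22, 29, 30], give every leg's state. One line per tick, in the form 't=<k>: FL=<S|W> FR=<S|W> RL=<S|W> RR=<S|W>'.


t=7: FL=W FR=W RL=W RR=S
t=10: FL=W FR=W RL=W RR=W
t=17: FL=S FR=S RL=S RR=W
t=22: FL=W FR=S RL=W RR=S
t=29: FL=W FR=W RL=W RR=W
t=30: FL=W FR=W RL=W RR=W

t=7: phase=(15,12,16,8) vs β=9 → FL=W FR=W RL=W RR=S
t=10: phase=(18,15,19,11) vs β=9 → FL=W FR=W RL=W RR=W
t=17: phase=(5,2,6,18) vs β=9 → FL=S FR=S RL=S RR=W
t=22: phase=(10,7,11,3) vs β=9 → FL=W FR=S RL=W RR=S
t=29: phase=(17,14,18,10) vs β=9 → FL=W FR=W RL=W RR=W
t=30: phase=(18,15,19,11) vs β=9 → FL=W FR=W RL=W RR=W


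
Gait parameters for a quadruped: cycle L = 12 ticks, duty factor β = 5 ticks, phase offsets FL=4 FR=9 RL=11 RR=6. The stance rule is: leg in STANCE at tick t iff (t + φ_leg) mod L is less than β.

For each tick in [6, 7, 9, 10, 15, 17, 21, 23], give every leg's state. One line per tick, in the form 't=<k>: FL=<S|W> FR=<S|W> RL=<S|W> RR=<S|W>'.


t=6: phase=(10,3,5,0) vs β=5 → FL=W FR=S RL=W RR=S
t=7: phase=(11,4,6,1) vs β=5 → FL=W FR=S RL=W RR=S
t=9: phase=(1,6,8,3) vs β=5 → FL=S FR=W RL=W RR=S
t=10: phase=(2,7,9,4) vs β=5 → FL=S FR=W RL=W RR=S
t=15: phase=(7,0,2,9) vs β=5 → FL=W FR=S RL=S RR=W
t=17: phase=(9,2,4,11) vs β=5 → FL=W FR=S RL=S RR=W
t=21: phase=(1,6,8,3) vs β=5 → FL=S FR=W RL=W RR=S
t=23: phase=(3,8,10,5) vs β=5 → FL=S FR=W RL=W RR=W

t=6: FL=W FR=S RL=W RR=S
t=7: FL=W FR=S RL=W RR=S
t=9: FL=S FR=W RL=W RR=S
t=10: FL=S FR=W RL=W RR=S
t=15: FL=W FR=S RL=S RR=W
t=17: FL=W FR=S RL=S RR=W
t=21: FL=S FR=W RL=W RR=S
t=23: FL=S FR=W RL=W RR=W


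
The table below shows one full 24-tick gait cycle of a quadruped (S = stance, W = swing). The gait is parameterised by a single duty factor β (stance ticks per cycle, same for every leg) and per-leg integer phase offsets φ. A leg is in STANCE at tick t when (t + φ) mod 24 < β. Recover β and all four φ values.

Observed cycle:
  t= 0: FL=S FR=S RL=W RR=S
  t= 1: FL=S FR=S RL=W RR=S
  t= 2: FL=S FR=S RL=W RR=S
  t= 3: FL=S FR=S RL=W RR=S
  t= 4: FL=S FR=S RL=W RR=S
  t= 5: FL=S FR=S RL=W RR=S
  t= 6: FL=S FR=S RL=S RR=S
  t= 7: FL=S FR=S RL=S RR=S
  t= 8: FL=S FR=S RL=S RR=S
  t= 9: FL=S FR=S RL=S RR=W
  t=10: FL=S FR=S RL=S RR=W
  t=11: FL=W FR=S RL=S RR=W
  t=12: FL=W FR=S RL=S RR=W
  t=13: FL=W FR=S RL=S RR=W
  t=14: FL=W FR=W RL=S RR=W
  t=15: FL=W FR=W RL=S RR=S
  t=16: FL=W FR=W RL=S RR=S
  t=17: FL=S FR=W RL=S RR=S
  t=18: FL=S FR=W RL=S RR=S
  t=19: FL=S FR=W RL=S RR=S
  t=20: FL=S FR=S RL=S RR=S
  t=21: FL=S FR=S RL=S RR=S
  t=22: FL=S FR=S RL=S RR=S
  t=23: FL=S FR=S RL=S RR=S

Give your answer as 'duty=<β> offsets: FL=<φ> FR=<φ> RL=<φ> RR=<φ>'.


duty β = stance ticks per leg = 18
FL: stance ticks = 18; W→S at t=17 → φ=7
FR: stance ticks = 18; W→S at t=20 → φ=4
RL: stance ticks = 18; W→S at t=6 → φ=18
RR: stance ticks = 18; W→S at t=15 → φ=9

duty=18 offsets: FL=7 FR=4 RL=18 RR=9


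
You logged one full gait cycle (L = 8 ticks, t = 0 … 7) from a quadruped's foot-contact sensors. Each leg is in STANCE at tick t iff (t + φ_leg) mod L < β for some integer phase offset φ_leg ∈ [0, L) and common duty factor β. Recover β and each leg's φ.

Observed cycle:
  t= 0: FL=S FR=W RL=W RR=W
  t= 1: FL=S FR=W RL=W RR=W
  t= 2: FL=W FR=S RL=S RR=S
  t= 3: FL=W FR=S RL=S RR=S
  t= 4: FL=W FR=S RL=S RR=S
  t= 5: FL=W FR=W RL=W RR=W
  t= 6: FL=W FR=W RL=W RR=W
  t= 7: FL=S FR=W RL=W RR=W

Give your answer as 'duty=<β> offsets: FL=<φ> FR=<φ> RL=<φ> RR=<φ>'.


duty=3 offsets: FL=1 FR=6 RL=6 RR=6

duty β = stance ticks per leg = 3
FL: stance ticks = 3; W→S at t=7 → φ=1
FR: stance ticks = 3; W→S at t=2 → φ=6
RL: stance ticks = 3; W→S at t=2 → φ=6
RR: stance ticks = 3; W→S at t=2 → φ=6


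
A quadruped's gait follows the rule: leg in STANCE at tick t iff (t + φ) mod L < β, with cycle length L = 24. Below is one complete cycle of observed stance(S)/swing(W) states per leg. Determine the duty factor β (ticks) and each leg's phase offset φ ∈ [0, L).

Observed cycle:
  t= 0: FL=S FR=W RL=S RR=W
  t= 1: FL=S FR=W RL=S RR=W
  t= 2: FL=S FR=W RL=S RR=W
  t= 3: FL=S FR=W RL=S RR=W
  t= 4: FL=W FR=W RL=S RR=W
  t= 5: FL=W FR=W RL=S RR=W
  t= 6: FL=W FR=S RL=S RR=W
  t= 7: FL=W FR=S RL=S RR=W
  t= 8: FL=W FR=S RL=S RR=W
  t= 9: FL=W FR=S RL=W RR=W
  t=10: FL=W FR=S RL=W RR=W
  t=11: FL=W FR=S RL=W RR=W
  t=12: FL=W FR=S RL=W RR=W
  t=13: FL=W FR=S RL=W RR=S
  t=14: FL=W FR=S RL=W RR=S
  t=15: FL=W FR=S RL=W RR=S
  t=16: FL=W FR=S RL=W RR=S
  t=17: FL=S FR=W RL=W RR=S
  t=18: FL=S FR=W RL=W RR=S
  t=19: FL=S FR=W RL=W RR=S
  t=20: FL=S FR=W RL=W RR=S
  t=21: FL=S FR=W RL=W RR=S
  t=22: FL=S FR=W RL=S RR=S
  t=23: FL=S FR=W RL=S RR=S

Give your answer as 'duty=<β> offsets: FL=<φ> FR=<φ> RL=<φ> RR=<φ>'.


duty β = stance ticks per leg = 11
FL: stance ticks = 11; W→S at t=17 → φ=7
FR: stance ticks = 11; W→S at t=6 → φ=18
RL: stance ticks = 11; W→S at t=22 → φ=2
RR: stance ticks = 11; W→S at t=13 → φ=11

duty=11 offsets: FL=7 FR=18 RL=2 RR=11


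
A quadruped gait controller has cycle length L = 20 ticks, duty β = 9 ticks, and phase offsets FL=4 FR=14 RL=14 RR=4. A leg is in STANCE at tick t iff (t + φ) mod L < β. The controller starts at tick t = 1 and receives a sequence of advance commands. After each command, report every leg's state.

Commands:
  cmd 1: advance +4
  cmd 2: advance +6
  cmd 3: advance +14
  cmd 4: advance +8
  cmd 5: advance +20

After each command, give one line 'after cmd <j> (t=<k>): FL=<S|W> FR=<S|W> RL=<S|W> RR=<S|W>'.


after cmd 1 (t=5): FL=W FR=W RL=W RR=W
after cmd 2 (t=11): FL=W FR=S RL=S RR=W
after cmd 3 (t=25): FL=W FR=W RL=W RR=W
after cmd 4 (t=33): FL=W FR=S RL=S RR=W
after cmd 5 (t=53): FL=W FR=S RL=S RR=W

start t=1: FL=S FR=W RL=W RR=S
cmd 1: advance +4 → t=5, phase=(9,19,19,9) → FL=W FR=W RL=W RR=W
cmd 2: advance +6 → t=11, phase=(15,5,5,15) → FL=W FR=S RL=S RR=W
cmd 3: advance +14 → t=25, phase=(9,19,19,9) → FL=W FR=W RL=W RR=W
cmd 4: advance +8 → t=33, phase=(17,7,7,17) → FL=W FR=S RL=S RR=W
cmd 5: advance +20 → t=53, phase=(17,7,7,17) → FL=W FR=S RL=S RR=W


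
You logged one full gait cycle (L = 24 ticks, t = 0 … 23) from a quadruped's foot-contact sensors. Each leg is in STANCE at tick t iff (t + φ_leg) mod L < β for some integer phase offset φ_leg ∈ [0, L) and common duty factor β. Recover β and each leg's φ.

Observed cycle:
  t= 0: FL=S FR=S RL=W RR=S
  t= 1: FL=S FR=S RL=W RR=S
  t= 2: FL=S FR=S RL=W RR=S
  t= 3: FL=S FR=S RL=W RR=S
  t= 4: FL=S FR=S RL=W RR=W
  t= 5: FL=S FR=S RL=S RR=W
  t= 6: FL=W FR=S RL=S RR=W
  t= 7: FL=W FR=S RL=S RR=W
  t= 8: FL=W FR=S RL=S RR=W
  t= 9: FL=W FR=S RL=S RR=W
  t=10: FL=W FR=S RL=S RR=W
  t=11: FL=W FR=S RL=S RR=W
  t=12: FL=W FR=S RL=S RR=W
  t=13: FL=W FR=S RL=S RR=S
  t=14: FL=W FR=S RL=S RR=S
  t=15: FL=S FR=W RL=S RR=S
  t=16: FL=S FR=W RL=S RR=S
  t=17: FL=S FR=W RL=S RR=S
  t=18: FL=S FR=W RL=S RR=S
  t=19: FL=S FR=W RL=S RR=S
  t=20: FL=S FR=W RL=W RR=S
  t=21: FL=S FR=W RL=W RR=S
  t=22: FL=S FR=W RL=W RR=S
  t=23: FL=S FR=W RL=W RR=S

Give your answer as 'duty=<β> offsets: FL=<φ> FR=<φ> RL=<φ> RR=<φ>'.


duty β = stance ticks per leg = 15
FL: stance ticks = 15; W→S at t=15 → φ=9
FR: stance ticks = 15; W→S at t=0 → φ=0
RL: stance ticks = 15; W→S at t=5 → φ=19
RR: stance ticks = 15; W→S at t=13 → φ=11

duty=15 offsets: FL=9 FR=0 RL=19 RR=11


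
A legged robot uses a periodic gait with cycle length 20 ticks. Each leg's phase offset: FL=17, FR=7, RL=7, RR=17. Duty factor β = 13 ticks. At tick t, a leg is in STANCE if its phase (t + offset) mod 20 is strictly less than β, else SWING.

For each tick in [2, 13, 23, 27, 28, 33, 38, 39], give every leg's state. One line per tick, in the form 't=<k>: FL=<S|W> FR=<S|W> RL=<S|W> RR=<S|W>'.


t=2: FL=W FR=S RL=S RR=W
t=13: FL=S FR=S RL=S RR=S
t=23: FL=S FR=S RL=S RR=S
t=27: FL=S FR=W RL=W RR=S
t=28: FL=S FR=W RL=W RR=S
t=33: FL=S FR=S RL=S RR=S
t=38: FL=W FR=S RL=S RR=W
t=39: FL=W FR=S RL=S RR=W

t=2: phase=(19,9,9,19) vs β=13 → FL=W FR=S RL=S RR=W
t=13: phase=(10,0,0,10) vs β=13 → FL=S FR=S RL=S RR=S
t=23: phase=(0,10,10,0) vs β=13 → FL=S FR=S RL=S RR=S
t=27: phase=(4,14,14,4) vs β=13 → FL=S FR=W RL=W RR=S
t=28: phase=(5,15,15,5) vs β=13 → FL=S FR=W RL=W RR=S
t=33: phase=(10,0,0,10) vs β=13 → FL=S FR=S RL=S RR=S
t=38: phase=(15,5,5,15) vs β=13 → FL=W FR=S RL=S RR=W
t=39: phase=(16,6,6,16) vs β=13 → FL=W FR=S RL=S RR=W


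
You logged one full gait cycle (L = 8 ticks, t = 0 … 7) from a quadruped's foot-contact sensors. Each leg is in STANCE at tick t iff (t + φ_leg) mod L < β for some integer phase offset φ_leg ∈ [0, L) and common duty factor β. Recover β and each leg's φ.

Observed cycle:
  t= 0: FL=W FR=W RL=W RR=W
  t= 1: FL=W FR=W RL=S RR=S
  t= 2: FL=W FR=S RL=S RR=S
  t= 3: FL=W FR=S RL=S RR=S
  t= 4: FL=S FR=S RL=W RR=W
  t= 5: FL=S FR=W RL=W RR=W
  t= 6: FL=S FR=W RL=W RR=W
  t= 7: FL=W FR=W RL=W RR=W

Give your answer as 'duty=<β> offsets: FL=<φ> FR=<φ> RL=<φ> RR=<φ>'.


duty=3 offsets: FL=4 FR=6 RL=7 RR=7

duty β = stance ticks per leg = 3
FL: stance ticks = 3; W→S at t=4 → φ=4
FR: stance ticks = 3; W→S at t=2 → φ=6
RL: stance ticks = 3; W→S at t=1 → φ=7
RR: stance ticks = 3; W→S at t=1 → φ=7


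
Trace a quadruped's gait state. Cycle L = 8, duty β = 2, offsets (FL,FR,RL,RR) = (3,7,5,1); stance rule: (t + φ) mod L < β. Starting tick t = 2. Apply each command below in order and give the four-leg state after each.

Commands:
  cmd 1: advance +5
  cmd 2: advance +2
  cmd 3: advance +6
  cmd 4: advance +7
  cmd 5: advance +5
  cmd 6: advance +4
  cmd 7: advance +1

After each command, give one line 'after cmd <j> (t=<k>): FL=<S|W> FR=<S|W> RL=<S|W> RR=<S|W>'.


after cmd 1 (t=7): FL=W FR=W RL=W RR=S
after cmd 2 (t=9): FL=W FR=S RL=W RR=W
after cmd 3 (t=15): FL=W FR=W RL=W RR=S
after cmd 4 (t=22): FL=S FR=W RL=W RR=W
after cmd 5 (t=27): FL=W FR=W RL=S RR=W
after cmd 6 (t=31): FL=W FR=W RL=W RR=S
after cmd 7 (t=32): FL=W FR=W RL=W RR=S

start t=2: FL=W FR=S RL=W RR=W
cmd 1: advance +5 → t=7, phase=(2,6,4,0) → FL=W FR=W RL=W RR=S
cmd 2: advance +2 → t=9, phase=(4,0,6,2) → FL=W FR=S RL=W RR=W
cmd 3: advance +6 → t=15, phase=(2,6,4,0) → FL=W FR=W RL=W RR=S
cmd 4: advance +7 → t=22, phase=(1,5,3,7) → FL=S FR=W RL=W RR=W
cmd 5: advance +5 → t=27, phase=(6,2,0,4) → FL=W FR=W RL=S RR=W
cmd 6: advance +4 → t=31, phase=(2,6,4,0) → FL=W FR=W RL=W RR=S
cmd 7: advance +1 → t=32, phase=(3,7,5,1) → FL=W FR=W RL=W RR=S


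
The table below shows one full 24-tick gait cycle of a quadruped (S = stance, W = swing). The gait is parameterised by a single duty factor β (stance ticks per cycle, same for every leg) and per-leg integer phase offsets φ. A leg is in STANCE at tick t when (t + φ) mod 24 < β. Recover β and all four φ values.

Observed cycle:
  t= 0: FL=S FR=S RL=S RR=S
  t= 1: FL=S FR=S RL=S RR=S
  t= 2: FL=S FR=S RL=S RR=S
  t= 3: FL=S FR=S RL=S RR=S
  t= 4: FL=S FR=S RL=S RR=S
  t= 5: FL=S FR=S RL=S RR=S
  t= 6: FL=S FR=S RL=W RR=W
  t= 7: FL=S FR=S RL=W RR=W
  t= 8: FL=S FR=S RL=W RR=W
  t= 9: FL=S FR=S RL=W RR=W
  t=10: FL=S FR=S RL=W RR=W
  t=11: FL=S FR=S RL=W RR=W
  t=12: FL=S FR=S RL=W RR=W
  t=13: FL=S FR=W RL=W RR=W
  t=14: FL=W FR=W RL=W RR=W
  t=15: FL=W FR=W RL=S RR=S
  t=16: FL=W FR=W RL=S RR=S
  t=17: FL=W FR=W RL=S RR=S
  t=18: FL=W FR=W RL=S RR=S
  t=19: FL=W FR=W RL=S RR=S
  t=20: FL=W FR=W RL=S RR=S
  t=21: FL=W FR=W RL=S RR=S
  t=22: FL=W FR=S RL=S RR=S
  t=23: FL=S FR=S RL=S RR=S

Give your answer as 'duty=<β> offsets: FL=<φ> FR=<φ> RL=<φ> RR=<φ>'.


duty=15 offsets: FL=1 FR=2 RL=9 RR=9

duty β = stance ticks per leg = 15
FL: stance ticks = 15; W→S at t=23 → φ=1
FR: stance ticks = 15; W→S at t=22 → φ=2
RL: stance ticks = 15; W→S at t=15 → φ=9
RR: stance ticks = 15; W→S at t=15 → φ=9


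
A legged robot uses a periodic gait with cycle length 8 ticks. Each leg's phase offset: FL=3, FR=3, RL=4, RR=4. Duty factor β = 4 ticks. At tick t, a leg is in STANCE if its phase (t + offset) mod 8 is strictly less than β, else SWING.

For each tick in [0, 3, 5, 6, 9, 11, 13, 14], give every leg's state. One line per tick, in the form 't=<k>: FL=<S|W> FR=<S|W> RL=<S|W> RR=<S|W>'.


t=0: phase=(3,3,4,4) vs β=4 → FL=S FR=S RL=W RR=W
t=3: phase=(6,6,7,7) vs β=4 → FL=W FR=W RL=W RR=W
t=5: phase=(0,0,1,1) vs β=4 → FL=S FR=S RL=S RR=S
t=6: phase=(1,1,2,2) vs β=4 → FL=S FR=S RL=S RR=S
t=9: phase=(4,4,5,5) vs β=4 → FL=W FR=W RL=W RR=W
t=11: phase=(6,6,7,7) vs β=4 → FL=W FR=W RL=W RR=W
t=13: phase=(0,0,1,1) vs β=4 → FL=S FR=S RL=S RR=S
t=14: phase=(1,1,2,2) vs β=4 → FL=S FR=S RL=S RR=S

t=0: FL=S FR=S RL=W RR=W
t=3: FL=W FR=W RL=W RR=W
t=5: FL=S FR=S RL=S RR=S
t=6: FL=S FR=S RL=S RR=S
t=9: FL=W FR=W RL=W RR=W
t=11: FL=W FR=W RL=W RR=W
t=13: FL=S FR=S RL=S RR=S
t=14: FL=S FR=S RL=S RR=S


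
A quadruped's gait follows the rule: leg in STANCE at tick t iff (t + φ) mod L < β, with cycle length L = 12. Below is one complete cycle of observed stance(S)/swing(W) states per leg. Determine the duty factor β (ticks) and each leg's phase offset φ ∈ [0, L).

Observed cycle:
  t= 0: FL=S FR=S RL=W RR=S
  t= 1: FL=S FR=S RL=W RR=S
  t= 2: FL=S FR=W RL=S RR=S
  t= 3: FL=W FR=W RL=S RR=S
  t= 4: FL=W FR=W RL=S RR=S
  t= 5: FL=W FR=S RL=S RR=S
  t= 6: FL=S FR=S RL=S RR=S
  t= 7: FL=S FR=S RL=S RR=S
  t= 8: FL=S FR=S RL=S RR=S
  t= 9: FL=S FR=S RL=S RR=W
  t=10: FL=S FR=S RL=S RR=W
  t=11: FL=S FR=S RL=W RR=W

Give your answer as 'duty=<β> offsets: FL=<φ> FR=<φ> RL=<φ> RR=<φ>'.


duty β = stance ticks per leg = 9
FL: stance ticks = 9; W→S at t=6 → φ=6
FR: stance ticks = 9; W→S at t=5 → φ=7
RL: stance ticks = 9; W→S at t=2 → φ=10
RR: stance ticks = 9; W→S at t=0 → φ=0

duty=9 offsets: FL=6 FR=7 RL=10 RR=0


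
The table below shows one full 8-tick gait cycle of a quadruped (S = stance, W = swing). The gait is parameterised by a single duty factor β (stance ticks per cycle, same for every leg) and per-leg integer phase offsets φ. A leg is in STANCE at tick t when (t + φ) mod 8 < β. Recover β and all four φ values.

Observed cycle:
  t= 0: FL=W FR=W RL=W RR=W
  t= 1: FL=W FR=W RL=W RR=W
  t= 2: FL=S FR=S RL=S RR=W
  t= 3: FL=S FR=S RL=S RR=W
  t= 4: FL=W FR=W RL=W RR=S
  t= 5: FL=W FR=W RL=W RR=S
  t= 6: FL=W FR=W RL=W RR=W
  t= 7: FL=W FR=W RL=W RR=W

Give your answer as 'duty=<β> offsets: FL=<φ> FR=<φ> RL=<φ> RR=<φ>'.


duty=2 offsets: FL=6 FR=6 RL=6 RR=4

duty β = stance ticks per leg = 2
FL: stance ticks = 2; W→S at t=2 → φ=6
FR: stance ticks = 2; W→S at t=2 → φ=6
RL: stance ticks = 2; W→S at t=2 → φ=6
RR: stance ticks = 2; W→S at t=4 → φ=4


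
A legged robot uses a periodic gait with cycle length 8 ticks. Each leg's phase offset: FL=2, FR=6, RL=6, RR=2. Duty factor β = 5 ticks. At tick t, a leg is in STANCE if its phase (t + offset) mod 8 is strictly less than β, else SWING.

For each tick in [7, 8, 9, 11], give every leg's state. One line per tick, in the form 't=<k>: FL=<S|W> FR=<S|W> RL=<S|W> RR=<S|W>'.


t=7: phase=(1,5,5,1) vs β=5 → FL=S FR=W RL=W RR=S
t=8: phase=(2,6,6,2) vs β=5 → FL=S FR=W RL=W RR=S
t=9: phase=(3,7,7,3) vs β=5 → FL=S FR=W RL=W RR=S
t=11: phase=(5,1,1,5) vs β=5 → FL=W FR=S RL=S RR=W

t=7: FL=S FR=W RL=W RR=S
t=8: FL=S FR=W RL=W RR=S
t=9: FL=S FR=W RL=W RR=S
t=11: FL=W FR=S RL=S RR=W


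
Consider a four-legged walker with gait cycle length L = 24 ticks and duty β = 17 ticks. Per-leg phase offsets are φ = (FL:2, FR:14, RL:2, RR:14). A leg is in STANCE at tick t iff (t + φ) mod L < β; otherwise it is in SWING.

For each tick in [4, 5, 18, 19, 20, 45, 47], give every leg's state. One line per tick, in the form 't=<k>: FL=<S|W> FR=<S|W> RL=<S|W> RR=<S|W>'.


t=4: FL=S FR=W RL=S RR=W
t=5: FL=S FR=W RL=S RR=W
t=18: FL=W FR=S RL=W RR=S
t=19: FL=W FR=S RL=W RR=S
t=20: FL=W FR=S RL=W RR=S
t=45: FL=W FR=S RL=W RR=S
t=47: FL=S FR=S RL=S RR=S

t=4: phase=(6,18,6,18) vs β=17 → FL=S FR=W RL=S RR=W
t=5: phase=(7,19,7,19) vs β=17 → FL=S FR=W RL=S RR=W
t=18: phase=(20,8,20,8) vs β=17 → FL=W FR=S RL=W RR=S
t=19: phase=(21,9,21,9) vs β=17 → FL=W FR=S RL=W RR=S
t=20: phase=(22,10,22,10) vs β=17 → FL=W FR=S RL=W RR=S
t=45: phase=(23,11,23,11) vs β=17 → FL=W FR=S RL=W RR=S
t=47: phase=(1,13,1,13) vs β=17 → FL=S FR=S RL=S RR=S
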